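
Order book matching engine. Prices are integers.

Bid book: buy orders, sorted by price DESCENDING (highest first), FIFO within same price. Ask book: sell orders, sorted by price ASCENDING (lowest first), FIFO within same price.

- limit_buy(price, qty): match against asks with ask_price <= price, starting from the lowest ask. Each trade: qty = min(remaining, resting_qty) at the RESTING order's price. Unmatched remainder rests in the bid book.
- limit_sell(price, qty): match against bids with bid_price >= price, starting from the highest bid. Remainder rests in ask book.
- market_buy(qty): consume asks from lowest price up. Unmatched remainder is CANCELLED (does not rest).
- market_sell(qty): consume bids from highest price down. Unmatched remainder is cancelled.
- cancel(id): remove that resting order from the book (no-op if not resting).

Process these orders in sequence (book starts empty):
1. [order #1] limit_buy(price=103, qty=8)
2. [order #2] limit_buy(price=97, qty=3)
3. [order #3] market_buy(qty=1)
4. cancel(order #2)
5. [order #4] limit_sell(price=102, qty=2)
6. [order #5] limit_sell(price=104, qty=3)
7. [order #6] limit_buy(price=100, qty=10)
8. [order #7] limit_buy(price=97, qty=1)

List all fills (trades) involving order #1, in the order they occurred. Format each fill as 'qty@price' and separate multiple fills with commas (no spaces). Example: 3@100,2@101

After op 1 [order #1] limit_buy(price=103, qty=8): fills=none; bids=[#1:8@103] asks=[-]
After op 2 [order #2] limit_buy(price=97, qty=3): fills=none; bids=[#1:8@103 #2:3@97] asks=[-]
After op 3 [order #3] market_buy(qty=1): fills=none; bids=[#1:8@103 #2:3@97] asks=[-]
After op 4 cancel(order #2): fills=none; bids=[#1:8@103] asks=[-]
After op 5 [order #4] limit_sell(price=102, qty=2): fills=#1x#4:2@103; bids=[#1:6@103] asks=[-]
After op 6 [order #5] limit_sell(price=104, qty=3): fills=none; bids=[#1:6@103] asks=[#5:3@104]
After op 7 [order #6] limit_buy(price=100, qty=10): fills=none; bids=[#1:6@103 #6:10@100] asks=[#5:3@104]
After op 8 [order #7] limit_buy(price=97, qty=1): fills=none; bids=[#1:6@103 #6:10@100 #7:1@97] asks=[#5:3@104]

Answer: 2@103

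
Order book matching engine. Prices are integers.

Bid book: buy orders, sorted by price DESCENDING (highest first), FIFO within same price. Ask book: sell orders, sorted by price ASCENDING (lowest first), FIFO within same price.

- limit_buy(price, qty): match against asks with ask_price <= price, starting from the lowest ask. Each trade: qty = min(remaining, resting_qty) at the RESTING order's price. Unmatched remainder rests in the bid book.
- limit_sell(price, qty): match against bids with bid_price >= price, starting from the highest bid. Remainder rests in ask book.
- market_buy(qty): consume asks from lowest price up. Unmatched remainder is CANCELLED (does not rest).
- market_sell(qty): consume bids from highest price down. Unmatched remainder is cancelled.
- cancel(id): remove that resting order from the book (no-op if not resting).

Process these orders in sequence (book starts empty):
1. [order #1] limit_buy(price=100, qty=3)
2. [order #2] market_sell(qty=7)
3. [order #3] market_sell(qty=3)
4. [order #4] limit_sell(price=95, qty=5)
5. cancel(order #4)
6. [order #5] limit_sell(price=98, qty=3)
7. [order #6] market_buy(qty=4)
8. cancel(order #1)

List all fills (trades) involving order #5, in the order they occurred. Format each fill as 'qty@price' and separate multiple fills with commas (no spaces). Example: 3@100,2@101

After op 1 [order #1] limit_buy(price=100, qty=3): fills=none; bids=[#1:3@100] asks=[-]
After op 2 [order #2] market_sell(qty=7): fills=#1x#2:3@100; bids=[-] asks=[-]
After op 3 [order #3] market_sell(qty=3): fills=none; bids=[-] asks=[-]
After op 4 [order #4] limit_sell(price=95, qty=5): fills=none; bids=[-] asks=[#4:5@95]
After op 5 cancel(order #4): fills=none; bids=[-] asks=[-]
After op 6 [order #5] limit_sell(price=98, qty=3): fills=none; bids=[-] asks=[#5:3@98]
After op 7 [order #6] market_buy(qty=4): fills=#6x#5:3@98; bids=[-] asks=[-]
After op 8 cancel(order #1): fills=none; bids=[-] asks=[-]

Answer: 3@98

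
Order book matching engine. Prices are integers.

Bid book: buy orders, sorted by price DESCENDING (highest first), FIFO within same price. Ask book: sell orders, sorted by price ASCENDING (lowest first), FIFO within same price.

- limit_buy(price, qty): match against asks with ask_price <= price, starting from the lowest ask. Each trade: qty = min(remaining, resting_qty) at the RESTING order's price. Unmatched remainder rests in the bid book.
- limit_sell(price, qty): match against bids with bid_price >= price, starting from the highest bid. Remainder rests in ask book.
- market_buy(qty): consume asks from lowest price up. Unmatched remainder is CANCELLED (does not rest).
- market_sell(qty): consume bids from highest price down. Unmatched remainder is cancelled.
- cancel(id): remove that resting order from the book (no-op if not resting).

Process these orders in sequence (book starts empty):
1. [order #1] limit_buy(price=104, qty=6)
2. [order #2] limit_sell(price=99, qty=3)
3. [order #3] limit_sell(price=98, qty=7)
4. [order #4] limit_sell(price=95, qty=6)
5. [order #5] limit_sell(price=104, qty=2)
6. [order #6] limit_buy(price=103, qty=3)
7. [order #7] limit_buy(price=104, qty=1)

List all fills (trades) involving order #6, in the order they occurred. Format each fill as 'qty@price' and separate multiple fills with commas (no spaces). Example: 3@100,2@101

After op 1 [order #1] limit_buy(price=104, qty=6): fills=none; bids=[#1:6@104] asks=[-]
After op 2 [order #2] limit_sell(price=99, qty=3): fills=#1x#2:3@104; bids=[#1:3@104] asks=[-]
After op 3 [order #3] limit_sell(price=98, qty=7): fills=#1x#3:3@104; bids=[-] asks=[#3:4@98]
After op 4 [order #4] limit_sell(price=95, qty=6): fills=none; bids=[-] asks=[#4:6@95 #3:4@98]
After op 5 [order #5] limit_sell(price=104, qty=2): fills=none; bids=[-] asks=[#4:6@95 #3:4@98 #5:2@104]
After op 6 [order #6] limit_buy(price=103, qty=3): fills=#6x#4:3@95; bids=[-] asks=[#4:3@95 #3:4@98 #5:2@104]
After op 7 [order #7] limit_buy(price=104, qty=1): fills=#7x#4:1@95; bids=[-] asks=[#4:2@95 #3:4@98 #5:2@104]

Answer: 3@95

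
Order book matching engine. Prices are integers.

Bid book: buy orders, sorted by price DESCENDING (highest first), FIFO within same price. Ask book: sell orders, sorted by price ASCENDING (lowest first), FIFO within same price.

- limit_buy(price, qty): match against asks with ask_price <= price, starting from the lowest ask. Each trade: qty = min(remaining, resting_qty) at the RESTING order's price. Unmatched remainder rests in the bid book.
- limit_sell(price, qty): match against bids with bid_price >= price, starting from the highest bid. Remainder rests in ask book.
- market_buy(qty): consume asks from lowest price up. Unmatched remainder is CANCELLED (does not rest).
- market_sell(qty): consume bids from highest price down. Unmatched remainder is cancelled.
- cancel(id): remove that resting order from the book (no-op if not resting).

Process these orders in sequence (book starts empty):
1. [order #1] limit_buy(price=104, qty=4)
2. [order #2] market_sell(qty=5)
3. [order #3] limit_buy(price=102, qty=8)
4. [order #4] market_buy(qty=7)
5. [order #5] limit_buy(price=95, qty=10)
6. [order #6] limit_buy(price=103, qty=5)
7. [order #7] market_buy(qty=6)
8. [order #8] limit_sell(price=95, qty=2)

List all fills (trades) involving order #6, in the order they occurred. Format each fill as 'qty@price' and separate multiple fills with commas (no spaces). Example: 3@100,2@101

After op 1 [order #1] limit_buy(price=104, qty=4): fills=none; bids=[#1:4@104] asks=[-]
After op 2 [order #2] market_sell(qty=5): fills=#1x#2:4@104; bids=[-] asks=[-]
After op 3 [order #3] limit_buy(price=102, qty=8): fills=none; bids=[#3:8@102] asks=[-]
After op 4 [order #4] market_buy(qty=7): fills=none; bids=[#3:8@102] asks=[-]
After op 5 [order #5] limit_buy(price=95, qty=10): fills=none; bids=[#3:8@102 #5:10@95] asks=[-]
After op 6 [order #6] limit_buy(price=103, qty=5): fills=none; bids=[#6:5@103 #3:8@102 #5:10@95] asks=[-]
After op 7 [order #7] market_buy(qty=6): fills=none; bids=[#6:5@103 #3:8@102 #5:10@95] asks=[-]
After op 8 [order #8] limit_sell(price=95, qty=2): fills=#6x#8:2@103; bids=[#6:3@103 #3:8@102 #5:10@95] asks=[-]

Answer: 2@103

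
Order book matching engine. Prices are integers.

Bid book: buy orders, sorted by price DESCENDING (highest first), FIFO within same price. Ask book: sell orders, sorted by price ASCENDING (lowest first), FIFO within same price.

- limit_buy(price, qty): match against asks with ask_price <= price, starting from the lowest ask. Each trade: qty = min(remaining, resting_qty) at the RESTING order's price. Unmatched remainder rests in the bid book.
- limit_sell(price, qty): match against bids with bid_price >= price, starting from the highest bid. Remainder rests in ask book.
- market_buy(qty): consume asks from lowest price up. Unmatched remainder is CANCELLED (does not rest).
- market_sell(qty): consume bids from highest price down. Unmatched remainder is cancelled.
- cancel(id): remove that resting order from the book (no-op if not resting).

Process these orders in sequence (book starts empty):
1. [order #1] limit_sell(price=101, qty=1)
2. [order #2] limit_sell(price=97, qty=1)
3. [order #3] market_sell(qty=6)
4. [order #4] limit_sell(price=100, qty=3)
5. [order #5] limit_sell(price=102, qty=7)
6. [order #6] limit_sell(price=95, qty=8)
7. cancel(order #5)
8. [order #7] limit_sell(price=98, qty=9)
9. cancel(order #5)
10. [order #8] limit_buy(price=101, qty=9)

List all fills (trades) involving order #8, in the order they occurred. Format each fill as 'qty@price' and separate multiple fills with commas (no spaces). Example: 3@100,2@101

After op 1 [order #1] limit_sell(price=101, qty=1): fills=none; bids=[-] asks=[#1:1@101]
After op 2 [order #2] limit_sell(price=97, qty=1): fills=none; bids=[-] asks=[#2:1@97 #1:1@101]
After op 3 [order #3] market_sell(qty=6): fills=none; bids=[-] asks=[#2:1@97 #1:1@101]
After op 4 [order #4] limit_sell(price=100, qty=3): fills=none; bids=[-] asks=[#2:1@97 #4:3@100 #1:1@101]
After op 5 [order #5] limit_sell(price=102, qty=7): fills=none; bids=[-] asks=[#2:1@97 #4:3@100 #1:1@101 #5:7@102]
After op 6 [order #6] limit_sell(price=95, qty=8): fills=none; bids=[-] asks=[#6:8@95 #2:1@97 #4:3@100 #1:1@101 #5:7@102]
After op 7 cancel(order #5): fills=none; bids=[-] asks=[#6:8@95 #2:1@97 #4:3@100 #1:1@101]
After op 8 [order #7] limit_sell(price=98, qty=9): fills=none; bids=[-] asks=[#6:8@95 #2:1@97 #7:9@98 #4:3@100 #1:1@101]
After op 9 cancel(order #5): fills=none; bids=[-] asks=[#6:8@95 #2:1@97 #7:9@98 #4:3@100 #1:1@101]
After op 10 [order #8] limit_buy(price=101, qty=9): fills=#8x#6:8@95 #8x#2:1@97; bids=[-] asks=[#7:9@98 #4:3@100 #1:1@101]

Answer: 8@95,1@97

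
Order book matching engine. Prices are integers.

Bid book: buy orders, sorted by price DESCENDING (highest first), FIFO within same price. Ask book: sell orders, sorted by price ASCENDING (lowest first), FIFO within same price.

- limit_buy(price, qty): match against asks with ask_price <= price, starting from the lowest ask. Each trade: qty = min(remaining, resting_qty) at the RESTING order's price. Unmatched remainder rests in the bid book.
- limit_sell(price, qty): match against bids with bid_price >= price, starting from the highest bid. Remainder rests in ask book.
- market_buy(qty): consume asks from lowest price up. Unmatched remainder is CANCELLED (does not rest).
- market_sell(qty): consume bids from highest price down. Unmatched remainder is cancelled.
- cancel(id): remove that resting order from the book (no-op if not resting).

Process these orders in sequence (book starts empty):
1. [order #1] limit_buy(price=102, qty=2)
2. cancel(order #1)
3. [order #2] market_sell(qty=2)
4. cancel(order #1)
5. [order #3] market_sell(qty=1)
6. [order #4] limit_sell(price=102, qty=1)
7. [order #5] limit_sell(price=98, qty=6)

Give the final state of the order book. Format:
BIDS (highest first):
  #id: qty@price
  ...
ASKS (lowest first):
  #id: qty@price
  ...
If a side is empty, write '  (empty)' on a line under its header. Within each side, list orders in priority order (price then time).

Answer: BIDS (highest first):
  (empty)
ASKS (lowest first):
  #5: 6@98
  #4: 1@102

Derivation:
After op 1 [order #1] limit_buy(price=102, qty=2): fills=none; bids=[#1:2@102] asks=[-]
After op 2 cancel(order #1): fills=none; bids=[-] asks=[-]
After op 3 [order #2] market_sell(qty=2): fills=none; bids=[-] asks=[-]
After op 4 cancel(order #1): fills=none; bids=[-] asks=[-]
After op 5 [order #3] market_sell(qty=1): fills=none; bids=[-] asks=[-]
After op 6 [order #4] limit_sell(price=102, qty=1): fills=none; bids=[-] asks=[#4:1@102]
After op 7 [order #5] limit_sell(price=98, qty=6): fills=none; bids=[-] asks=[#5:6@98 #4:1@102]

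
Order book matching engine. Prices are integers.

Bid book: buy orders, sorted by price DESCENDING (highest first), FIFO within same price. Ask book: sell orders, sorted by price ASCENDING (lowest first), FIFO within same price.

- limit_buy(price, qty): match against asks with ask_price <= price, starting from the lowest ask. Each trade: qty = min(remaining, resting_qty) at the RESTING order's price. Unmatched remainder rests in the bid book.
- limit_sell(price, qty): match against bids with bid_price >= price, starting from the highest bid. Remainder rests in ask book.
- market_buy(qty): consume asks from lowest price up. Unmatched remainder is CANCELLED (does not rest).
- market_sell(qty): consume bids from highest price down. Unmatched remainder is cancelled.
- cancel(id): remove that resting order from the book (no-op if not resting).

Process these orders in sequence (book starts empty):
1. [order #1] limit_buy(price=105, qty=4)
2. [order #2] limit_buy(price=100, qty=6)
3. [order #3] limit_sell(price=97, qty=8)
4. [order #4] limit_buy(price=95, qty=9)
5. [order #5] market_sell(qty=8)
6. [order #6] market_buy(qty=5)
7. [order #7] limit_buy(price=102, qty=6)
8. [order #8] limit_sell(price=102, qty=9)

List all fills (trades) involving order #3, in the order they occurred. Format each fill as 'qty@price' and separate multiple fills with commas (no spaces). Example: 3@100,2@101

Answer: 4@105,4@100

Derivation:
After op 1 [order #1] limit_buy(price=105, qty=4): fills=none; bids=[#1:4@105] asks=[-]
After op 2 [order #2] limit_buy(price=100, qty=6): fills=none; bids=[#1:4@105 #2:6@100] asks=[-]
After op 3 [order #3] limit_sell(price=97, qty=8): fills=#1x#3:4@105 #2x#3:4@100; bids=[#2:2@100] asks=[-]
After op 4 [order #4] limit_buy(price=95, qty=9): fills=none; bids=[#2:2@100 #4:9@95] asks=[-]
After op 5 [order #5] market_sell(qty=8): fills=#2x#5:2@100 #4x#5:6@95; bids=[#4:3@95] asks=[-]
After op 6 [order #6] market_buy(qty=5): fills=none; bids=[#4:3@95] asks=[-]
After op 7 [order #7] limit_buy(price=102, qty=6): fills=none; bids=[#7:6@102 #4:3@95] asks=[-]
After op 8 [order #8] limit_sell(price=102, qty=9): fills=#7x#8:6@102; bids=[#4:3@95] asks=[#8:3@102]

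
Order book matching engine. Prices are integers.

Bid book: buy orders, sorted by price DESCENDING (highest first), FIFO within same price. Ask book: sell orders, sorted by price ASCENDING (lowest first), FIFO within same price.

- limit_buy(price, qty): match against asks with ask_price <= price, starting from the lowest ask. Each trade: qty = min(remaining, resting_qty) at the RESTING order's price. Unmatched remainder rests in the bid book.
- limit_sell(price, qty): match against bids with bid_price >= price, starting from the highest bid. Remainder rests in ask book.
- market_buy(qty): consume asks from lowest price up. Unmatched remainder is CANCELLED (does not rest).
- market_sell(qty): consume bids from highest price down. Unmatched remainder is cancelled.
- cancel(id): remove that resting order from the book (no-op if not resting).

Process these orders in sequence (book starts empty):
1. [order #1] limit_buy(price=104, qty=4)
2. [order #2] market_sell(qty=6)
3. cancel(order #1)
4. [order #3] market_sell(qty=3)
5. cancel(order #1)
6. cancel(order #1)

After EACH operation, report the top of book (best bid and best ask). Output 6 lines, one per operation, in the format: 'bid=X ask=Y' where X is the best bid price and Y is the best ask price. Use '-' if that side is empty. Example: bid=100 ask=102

After op 1 [order #1] limit_buy(price=104, qty=4): fills=none; bids=[#1:4@104] asks=[-]
After op 2 [order #2] market_sell(qty=6): fills=#1x#2:4@104; bids=[-] asks=[-]
After op 3 cancel(order #1): fills=none; bids=[-] asks=[-]
After op 4 [order #3] market_sell(qty=3): fills=none; bids=[-] asks=[-]
After op 5 cancel(order #1): fills=none; bids=[-] asks=[-]
After op 6 cancel(order #1): fills=none; bids=[-] asks=[-]

Answer: bid=104 ask=-
bid=- ask=-
bid=- ask=-
bid=- ask=-
bid=- ask=-
bid=- ask=-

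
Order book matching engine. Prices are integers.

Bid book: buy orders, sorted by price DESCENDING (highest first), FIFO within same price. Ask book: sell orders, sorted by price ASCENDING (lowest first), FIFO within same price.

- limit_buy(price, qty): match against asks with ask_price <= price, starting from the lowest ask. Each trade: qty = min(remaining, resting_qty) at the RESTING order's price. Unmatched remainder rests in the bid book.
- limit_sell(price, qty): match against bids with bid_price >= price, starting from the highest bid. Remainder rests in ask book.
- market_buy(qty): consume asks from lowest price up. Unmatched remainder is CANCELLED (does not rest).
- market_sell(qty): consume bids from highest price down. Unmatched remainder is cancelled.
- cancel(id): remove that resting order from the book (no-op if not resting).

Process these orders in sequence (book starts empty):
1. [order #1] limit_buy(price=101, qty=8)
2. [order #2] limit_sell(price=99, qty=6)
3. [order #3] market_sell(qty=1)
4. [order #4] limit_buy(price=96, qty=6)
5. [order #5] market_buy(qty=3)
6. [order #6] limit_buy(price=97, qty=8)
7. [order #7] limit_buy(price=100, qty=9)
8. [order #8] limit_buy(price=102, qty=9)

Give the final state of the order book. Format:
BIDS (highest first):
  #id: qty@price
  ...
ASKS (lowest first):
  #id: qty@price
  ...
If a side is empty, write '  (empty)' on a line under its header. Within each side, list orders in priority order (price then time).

After op 1 [order #1] limit_buy(price=101, qty=8): fills=none; bids=[#1:8@101] asks=[-]
After op 2 [order #2] limit_sell(price=99, qty=6): fills=#1x#2:6@101; bids=[#1:2@101] asks=[-]
After op 3 [order #3] market_sell(qty=1): fills=#1x#3:1@101; bids=[#1:1@101] asks=[-]
After op 4 [order #4] limit_buy(price=96, qty=6): fills=none; bids=[#1:1@101 #4:6@96] asks=[-]
After op 5 [order #5] market_buy(qty=3): fills=none; bids=[#1:1@101 #4:6@96] asks=[-]
After op 6 [order #6] limit_buy(price=97, qty=8): fills=none; bids=[#1:1@101 #6:8@97 #4:6@96] asks=[-]
After op 7 [order #7] limit_buy(price=100, qty=9): fills=none; bids=[#1:1@101 #7:9@100 #6:8@97 #4:6@96] asks=[-]
After op 8 [order #8] limit_buy(price=102, qty=9): fills=none; bids=[#8:9@102 #1:1@101 #7:9@100 #6:8@97 #4:6@96] asks=[-]

Answer: BIDS (highest first):
  #8: 9@102
  #1: 1@101
  #7: 9@100
  #6: 8@97
  #4: 6@96
ASKS (lowest first):
  (empty)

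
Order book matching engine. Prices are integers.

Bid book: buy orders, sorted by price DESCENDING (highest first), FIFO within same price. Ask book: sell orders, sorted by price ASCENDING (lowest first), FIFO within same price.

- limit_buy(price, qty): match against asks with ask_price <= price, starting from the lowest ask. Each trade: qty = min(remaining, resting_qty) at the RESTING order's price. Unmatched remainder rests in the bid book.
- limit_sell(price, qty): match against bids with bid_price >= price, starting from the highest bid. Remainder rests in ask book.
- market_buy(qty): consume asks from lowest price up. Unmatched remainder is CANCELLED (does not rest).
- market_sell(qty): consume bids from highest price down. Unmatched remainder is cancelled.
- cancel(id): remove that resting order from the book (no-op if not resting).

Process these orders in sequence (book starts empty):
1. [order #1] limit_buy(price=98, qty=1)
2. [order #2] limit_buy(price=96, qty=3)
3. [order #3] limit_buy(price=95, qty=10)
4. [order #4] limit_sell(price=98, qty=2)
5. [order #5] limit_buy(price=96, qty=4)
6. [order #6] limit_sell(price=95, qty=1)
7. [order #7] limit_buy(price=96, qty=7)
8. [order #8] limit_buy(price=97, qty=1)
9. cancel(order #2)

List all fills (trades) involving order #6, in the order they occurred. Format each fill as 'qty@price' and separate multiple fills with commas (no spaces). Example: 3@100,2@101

Answer: 1@96

Derivation:
After op 1 [order #1] limit_buy(price=98, qty=1): fills=none; bids=[#1:1@98] asks=[-]
After op 2 [order #2] limit_buy(price=96, qty=3): fills=none; bids=[#1:1@98 #2:3@96] asks=[-]
After op 3 [order #3] limit_buy(price=95, qty=10): fills=none; bids=[#1:1@98 #2:3@96 #3:10@95] asks=[-]
After op 4 [order #4] limit_sell(price=98, qty=2): fills=#1x#4:1@98; bids=[#2:3@96 #3:10@95] asks=[#4:1@98]
After op 5 [order #5] limit_buy(price=96, qty=4): fills=none; bids=[#2:3@96 #5:4@96 #3:10@95] asks=[#4:1@98]
After op 6 [order #6] limit_sell(price=95, qty=1): fills=#2x#6:1@96; bids=[#2:2@96 #5:4@96 #3:10@95] asks=[#4:1@98]
After op 7 [order #7] limit_buy(price=96, qty=7): fills=none; bids=[#2:2@96 #5:4@96 #7:7@96 #3:10@95] asks=[#4:1@98]
After op 8 [order #8] limit_buy(price=97, qty=1): fills=none; bids=[#8:1@97 #2:2@96 #5:4@96 #7:7@96 #3:10@95] asks=[#4:1@98]
After op 9 cancel(order #2): fills=none; bids=[#8:1@97 #5:4@96 #7:7@96 #3:10@95] asks=[#4:1@98]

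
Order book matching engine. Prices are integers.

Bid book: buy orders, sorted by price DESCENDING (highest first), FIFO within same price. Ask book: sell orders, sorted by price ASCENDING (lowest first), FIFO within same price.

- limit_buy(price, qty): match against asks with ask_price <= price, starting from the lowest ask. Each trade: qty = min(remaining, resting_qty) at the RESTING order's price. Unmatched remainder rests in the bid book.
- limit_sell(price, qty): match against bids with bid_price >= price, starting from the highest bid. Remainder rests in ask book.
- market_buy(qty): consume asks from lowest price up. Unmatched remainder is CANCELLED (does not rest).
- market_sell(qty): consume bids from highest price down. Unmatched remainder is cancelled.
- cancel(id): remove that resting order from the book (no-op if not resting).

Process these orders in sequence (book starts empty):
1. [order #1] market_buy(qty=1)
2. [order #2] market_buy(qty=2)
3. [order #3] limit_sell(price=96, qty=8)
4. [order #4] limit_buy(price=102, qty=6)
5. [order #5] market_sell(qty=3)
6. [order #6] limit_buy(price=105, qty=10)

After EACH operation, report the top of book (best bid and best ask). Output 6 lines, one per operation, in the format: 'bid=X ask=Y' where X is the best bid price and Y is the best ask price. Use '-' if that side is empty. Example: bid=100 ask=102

Answer: bid=- ask=-
bid=- ask=-
bid=- ask=96
bid=- ask=96
bid=- ask=96
bid=105 ask=-

Derivation:
After op 1 [order #1] market_buy(qty=1): fills=none; bids=[-] asks=[-]
After op 2 [order #2] market_buy(qty=2): fills=none; bids=[-] asks=[-]
After op 3 [order #3] limit_sell(price=96, qty=8): fills=none; bids=[-] asks=[#3:8@96]
After op 4 [order #4] limit_buy(price=102, qty=6): fills=#4x#3:6@96; bids=[-] asks=[#3:2@96]
After op 5 [order #5] market_sell(qty=3): fills=none; bids=[-] asks=[#3:2@96]
After op 6 [order #6] limit_buy(price=105, qty=10): fills=#6x#3:2@96; bids=[#6:8@105] asks=[-]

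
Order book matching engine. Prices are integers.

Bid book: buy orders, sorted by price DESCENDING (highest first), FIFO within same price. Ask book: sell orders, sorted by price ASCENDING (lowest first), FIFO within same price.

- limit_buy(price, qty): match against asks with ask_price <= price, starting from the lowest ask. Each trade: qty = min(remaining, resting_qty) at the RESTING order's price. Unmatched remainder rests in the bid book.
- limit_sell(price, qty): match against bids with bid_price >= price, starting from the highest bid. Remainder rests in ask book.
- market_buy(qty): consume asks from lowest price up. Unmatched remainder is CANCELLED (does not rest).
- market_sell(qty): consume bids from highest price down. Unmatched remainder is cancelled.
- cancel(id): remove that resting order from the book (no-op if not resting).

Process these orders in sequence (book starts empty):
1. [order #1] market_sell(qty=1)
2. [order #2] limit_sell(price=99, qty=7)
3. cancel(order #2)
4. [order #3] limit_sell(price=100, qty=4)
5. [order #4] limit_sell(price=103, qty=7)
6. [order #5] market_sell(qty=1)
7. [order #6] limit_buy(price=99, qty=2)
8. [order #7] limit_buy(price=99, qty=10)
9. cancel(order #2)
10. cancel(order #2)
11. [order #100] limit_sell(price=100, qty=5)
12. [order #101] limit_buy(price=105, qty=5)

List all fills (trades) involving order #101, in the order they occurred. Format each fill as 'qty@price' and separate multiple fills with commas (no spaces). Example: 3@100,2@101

Answer: 4@100,1@100

Derivation:
After op 1 [order #1] market_sell(qty=1): fills=none; bids=[-] asks=[-]
After op 2 [order #2] limit_sell(price=99, qty=7): fills=none; bids=[-] asks=[#2:7@99]
After op 3 cancel(order #2): fills=none; bids=[-] asks=[-]
After op 4 [order #3] limit_sell(price=100, qty=4): fills=none; bids=[-] asks=[#3:4@100]
After op 5 [order #4] limit_sell(price=103, qty=7): fills=none; bids=[-] asks=[#3:4@100 #4:7@103]
After op 6 [order #5] market_sell(qty=1): fills=none; bids=[-] asks=[#3:4@100 #4:7@103]
After op 7 [order #6] limit_buy(price=99, qty=2): fills=none; bids=[#6:2@99] asks=[#3:4@100 #4:7@103]
After op 8 [order #7] limit_buy(price=99, qty=10): fills=none; bids=[#6:2@99 #7:10@99] asks=[#3:4@100 #4:7@103]
After op 9 cancel(order #2): fills=none; bids=[#6:2@99 #7:10@99] asks=[#3:4@100 #4:7@103]
After op 10 cancel(order #2): fills=none; bids=[#6:2@99 #7:10@99] asks=[#3:4@100 #4:7@103]
After op 11 [order #100] limit_sell(price=100, qty=5): fills=none; bids=[#6:2@99 #7:10@99] asks=[#3:4@100 #100:5@100 #4:7@103]
After op 12 [order #101] limit_buy(price=105, qty=5): fills=#101x#3:4@100 #101x#100:1@100; bids=[#6:2@99 #7:10@99] asks=[#100:4@100 #4:7@103]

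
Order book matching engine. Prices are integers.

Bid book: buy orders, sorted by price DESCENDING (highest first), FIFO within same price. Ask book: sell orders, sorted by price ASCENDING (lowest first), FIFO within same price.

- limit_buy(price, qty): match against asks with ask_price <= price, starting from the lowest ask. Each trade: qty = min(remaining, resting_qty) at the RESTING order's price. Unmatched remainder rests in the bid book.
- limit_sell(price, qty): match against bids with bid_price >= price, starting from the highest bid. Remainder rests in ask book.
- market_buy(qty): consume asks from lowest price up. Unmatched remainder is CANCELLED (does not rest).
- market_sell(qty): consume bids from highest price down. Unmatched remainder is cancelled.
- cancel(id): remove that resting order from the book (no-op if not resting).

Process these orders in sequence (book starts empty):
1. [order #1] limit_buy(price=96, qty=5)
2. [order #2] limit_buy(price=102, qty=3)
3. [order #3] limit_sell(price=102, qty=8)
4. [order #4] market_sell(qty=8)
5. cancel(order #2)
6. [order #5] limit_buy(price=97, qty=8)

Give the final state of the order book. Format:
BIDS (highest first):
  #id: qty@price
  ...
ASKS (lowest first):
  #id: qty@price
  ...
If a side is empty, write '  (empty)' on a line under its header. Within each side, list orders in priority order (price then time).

Answer: BIDS (highest first):
  #5: 8@97
ASKS (lowest first):
  #3: 5@102

Derivation:
After op 1 [order #1] limit_buy(price=96, qty=5): fills=none; bids=[#1:5@96] asks=[-]
After op 2 [order #2] limit_buy(price=102, qty=3): fills=none; bids=[#2:3@102 #1:5@96] asks=[-]
After op 3 [order #3] limit_sell(price=102, qty=8): fills=#2x#3:3@102; bids=[#1:5@96] asks=[#3:5@102]
After op 4 [order #4] market_sell(qty=8): fills=#1x#4:5@96; bids=[-] asks=[#3:5@102]
After op 5 cancel(order #2): fills=none; bids=[-] asks=[#3:5@102]
After op 6 [order #5] limit_buy(price=97, qty=8): fills=none; bids=[#5:8@97] asks=[#3:5@102]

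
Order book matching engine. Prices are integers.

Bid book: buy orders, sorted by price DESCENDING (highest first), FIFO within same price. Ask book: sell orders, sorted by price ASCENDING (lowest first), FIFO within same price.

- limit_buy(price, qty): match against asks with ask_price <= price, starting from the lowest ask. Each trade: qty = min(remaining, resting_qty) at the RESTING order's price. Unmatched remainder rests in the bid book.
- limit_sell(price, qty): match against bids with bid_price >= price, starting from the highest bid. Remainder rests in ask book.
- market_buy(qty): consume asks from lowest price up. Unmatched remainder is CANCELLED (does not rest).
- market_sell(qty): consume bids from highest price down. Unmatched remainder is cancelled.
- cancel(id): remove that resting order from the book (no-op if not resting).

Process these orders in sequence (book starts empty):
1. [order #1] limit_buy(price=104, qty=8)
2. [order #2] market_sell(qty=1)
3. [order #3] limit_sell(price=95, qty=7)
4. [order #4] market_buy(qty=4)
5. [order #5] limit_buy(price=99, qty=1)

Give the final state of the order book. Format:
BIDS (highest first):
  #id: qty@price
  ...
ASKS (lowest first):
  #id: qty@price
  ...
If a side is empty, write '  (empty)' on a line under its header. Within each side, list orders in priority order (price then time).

Answer: BIDS (highest first):
  #5: 1@99
ASKS (lowest first):
  (empty)

Derivation:
After op 1 [order #1] limit_buy(price=104, qty=8): fills=none; bids=[#1:8@104] asks=[-]
After op 2 [order #2] market_sell(qty=1): fills=#1x#2:1@104; bids=[#1:7@104] asks=[-]
After op 3 [order #3] limit_sell(price=95, qty=7): fills=#1x#3:7@104; bids=[-] asks=[-]
After op 4 [order #4] market_buy(qty=4): fills=none; bids=[-] asks=[-]
After op 5 [order #5] limit_buy(price=99, qty=1): fills=none; bids=[#5:1@99] asks=[-]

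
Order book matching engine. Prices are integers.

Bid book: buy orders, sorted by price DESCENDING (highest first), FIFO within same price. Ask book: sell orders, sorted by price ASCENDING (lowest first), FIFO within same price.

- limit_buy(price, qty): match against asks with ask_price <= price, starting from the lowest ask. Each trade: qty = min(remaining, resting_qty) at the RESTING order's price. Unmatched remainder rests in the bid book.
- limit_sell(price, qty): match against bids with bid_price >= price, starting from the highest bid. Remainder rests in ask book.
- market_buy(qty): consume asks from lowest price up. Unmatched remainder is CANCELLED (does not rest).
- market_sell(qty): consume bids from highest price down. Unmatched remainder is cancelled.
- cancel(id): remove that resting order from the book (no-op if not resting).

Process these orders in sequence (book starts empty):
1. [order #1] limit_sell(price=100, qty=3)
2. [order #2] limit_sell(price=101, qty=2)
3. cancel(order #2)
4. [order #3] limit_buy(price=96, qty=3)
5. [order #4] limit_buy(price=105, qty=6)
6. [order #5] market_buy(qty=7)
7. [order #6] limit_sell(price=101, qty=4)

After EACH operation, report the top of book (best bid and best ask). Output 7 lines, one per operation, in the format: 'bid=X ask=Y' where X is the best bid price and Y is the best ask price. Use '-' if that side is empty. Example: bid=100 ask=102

After op 1 [order #1] limit_sell(price=100, qty=3): fills=none; bids=[-] asks=[#1:3@100]
After op 2 [order #2] limit_sell(price=101, qty=2): fills=none; bids=[-] asks=[#1:3@100 #2:2@101]
After op 3 cancel(order #2): fills=none; bids=[-] asks=[#1:3@100]
After op 4 [order #3] limit_buy(price=96, qty=3): fills=none; bids=[#3:3@96] asks=[#1:3@100]
After op 5 [order #4] limit_buy(price=105, qty=6): fills=#4x#1:3@100; bids=[#4:3@105 #3:3@96] asks=[-]
After op 6 [order #5] market_buy(qty=7): fills=none; bids=[#4:3@105 #3:3@96] asks=[-]
After op 7 [order #6] limit_sell(price=101, qty=4): fills=#4x#6:3@105; bids=[#3:3@96] asks=[#6:1@101]

Answer: bid=- ask=100
bid=- ask=100
bid=- ask=100
bid=96 ask=100
bid=105 ask=-
bid=105 ask=-
bid=96 ask=101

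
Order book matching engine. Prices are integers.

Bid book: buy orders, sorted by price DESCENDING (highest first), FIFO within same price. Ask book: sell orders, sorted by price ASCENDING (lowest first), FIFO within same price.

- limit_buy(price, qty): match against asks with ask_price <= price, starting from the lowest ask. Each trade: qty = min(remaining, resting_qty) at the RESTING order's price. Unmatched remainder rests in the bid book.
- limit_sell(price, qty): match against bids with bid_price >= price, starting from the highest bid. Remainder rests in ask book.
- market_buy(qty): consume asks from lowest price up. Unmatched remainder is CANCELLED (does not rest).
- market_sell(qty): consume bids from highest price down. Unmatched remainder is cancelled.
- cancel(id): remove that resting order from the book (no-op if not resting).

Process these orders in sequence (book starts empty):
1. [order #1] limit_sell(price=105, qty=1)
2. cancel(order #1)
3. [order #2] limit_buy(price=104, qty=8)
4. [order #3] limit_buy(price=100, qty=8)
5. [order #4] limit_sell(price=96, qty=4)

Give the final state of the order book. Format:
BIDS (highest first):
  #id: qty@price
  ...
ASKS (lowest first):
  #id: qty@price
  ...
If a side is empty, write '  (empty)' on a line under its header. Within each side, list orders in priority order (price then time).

After op 1 [order #1] limit_sell(price=105, qty=1): fills=none; bids=[-] asks=[#1:1@105]
After op 2 cancel(order #1): fills=none; bids=[-] asks=[-]
After op 3 [order #2] limit_buy(price=104, qty=8): fills=none; bids=[#2:8@104] asks=[-]
After op 4 [order #3] limit_buy(price=100, qty=8): fills=none; bids=[#2:8@104 #3:8@100] asks=[-]
After op 5 [order #4] limit_sell(price=96, qty=4): fills=#2x#4:4@104; bids=[#2:4@104 #3:8@100] asks=[-]

Answer: BIDS (highest first):
  #2: 4@104
  #3: 8@100
ASKS (lowest first):
  (empty)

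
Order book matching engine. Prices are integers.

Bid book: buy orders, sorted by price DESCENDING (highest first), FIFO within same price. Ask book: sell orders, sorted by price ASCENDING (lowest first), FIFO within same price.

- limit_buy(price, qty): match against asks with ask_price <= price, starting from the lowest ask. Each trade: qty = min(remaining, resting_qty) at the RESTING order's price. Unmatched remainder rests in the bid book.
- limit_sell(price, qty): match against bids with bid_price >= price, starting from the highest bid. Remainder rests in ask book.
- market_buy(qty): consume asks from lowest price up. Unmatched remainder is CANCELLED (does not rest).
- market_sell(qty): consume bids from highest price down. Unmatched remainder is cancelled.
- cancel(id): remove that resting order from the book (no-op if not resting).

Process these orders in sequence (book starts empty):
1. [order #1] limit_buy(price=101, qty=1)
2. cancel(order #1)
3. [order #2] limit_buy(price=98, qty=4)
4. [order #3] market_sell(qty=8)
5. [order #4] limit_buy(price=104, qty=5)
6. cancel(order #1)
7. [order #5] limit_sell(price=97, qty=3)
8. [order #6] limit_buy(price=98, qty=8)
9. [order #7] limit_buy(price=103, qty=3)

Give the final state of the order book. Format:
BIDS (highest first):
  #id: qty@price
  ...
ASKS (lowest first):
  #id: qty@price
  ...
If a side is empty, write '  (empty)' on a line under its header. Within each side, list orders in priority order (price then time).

Answer: BIDS (highest first):
  #4: 2@104
  #7: 3@103
  #6: 8@98
ASKS (lowest first):
  (empty)

Derivation:
After op 1 [order #1] limit_buy(price=101, qty=1): fills=none; bids=[#1:1@101] asks=[-]
After op 2 cancel(order #1): fills=none; bids=[-] asks=[-]
After op 3 [order #2] limit_buy(price=98, qty=4): fills=none; bids=[#2:4@98] asks=[-]
After op 4 [order #3] market_sell(qty=8): fills=#2x#3:4@98; bids=[-] asks=[-]
After op 5 [order #4] limit_buy(price=104, qty=5): fills=none; bids=[#4:5@104] asks=[-]
After op 6 cancel(order #1): fills=none; bids=[#4:5@104] asks=[-]
After op 7 [order #5] limit_sell(price=97, qty=3): fills=#4x#5:3@104; bids=[#4:2@104] asks=[-]
After op 8 [order #6] limit_buy(price=98, qty=8): fills=none; bids=[#4:2@104 #6:8@98] asks=[-]
After op 9 [order #7] limit_buy(price=103, qty=3): fills=none; bids=[#4:2@104 #7:3@103 #6:8@98] asks=[-]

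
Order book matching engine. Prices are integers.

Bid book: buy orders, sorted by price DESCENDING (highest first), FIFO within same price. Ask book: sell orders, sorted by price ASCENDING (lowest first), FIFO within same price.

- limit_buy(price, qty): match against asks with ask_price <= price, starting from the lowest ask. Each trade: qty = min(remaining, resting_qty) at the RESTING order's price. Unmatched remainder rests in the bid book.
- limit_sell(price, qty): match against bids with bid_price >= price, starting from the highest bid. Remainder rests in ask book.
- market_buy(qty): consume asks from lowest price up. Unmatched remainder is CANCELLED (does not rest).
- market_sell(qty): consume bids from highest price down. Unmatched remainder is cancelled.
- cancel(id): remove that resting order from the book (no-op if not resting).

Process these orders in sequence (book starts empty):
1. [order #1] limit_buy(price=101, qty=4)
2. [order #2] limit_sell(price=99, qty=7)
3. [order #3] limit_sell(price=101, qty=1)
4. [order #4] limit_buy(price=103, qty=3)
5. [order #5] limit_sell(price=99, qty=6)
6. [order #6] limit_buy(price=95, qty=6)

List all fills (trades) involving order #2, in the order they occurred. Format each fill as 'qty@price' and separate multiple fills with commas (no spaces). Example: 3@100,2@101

Answer: 4@101,3@99

Derivation:
After op 1 [order #1] limit_buy(price=101, qty=4): fills=none; bids=[#1:4@101] asks=[-]
After op 2 [order #2] limit_sell(price=99, qty=7): fills=#1x#2:4@101; bids=[-] asks=[#2:3@99]
After op 3 [order #3] limit_sell(price=101, qty=1): fills=none; bids=[-] asks=[#2:3@99 #3:1@101]
After op 4 [order #4] limit_buy(price=103, qty=3): fills=#4x#2:3@99; bids=[-] asks=[#3:1@101]
After op 5 [order #5] limit_sell(price=99, qty=6): fills=none; bids=[-] asks=[#5:6@99 #3:1@101]
After op 6 [order #6] limit_buy(price=95, qty=6): fills=none; bids=[#6:6@95] asks=[#5:6@99 #3:1@101]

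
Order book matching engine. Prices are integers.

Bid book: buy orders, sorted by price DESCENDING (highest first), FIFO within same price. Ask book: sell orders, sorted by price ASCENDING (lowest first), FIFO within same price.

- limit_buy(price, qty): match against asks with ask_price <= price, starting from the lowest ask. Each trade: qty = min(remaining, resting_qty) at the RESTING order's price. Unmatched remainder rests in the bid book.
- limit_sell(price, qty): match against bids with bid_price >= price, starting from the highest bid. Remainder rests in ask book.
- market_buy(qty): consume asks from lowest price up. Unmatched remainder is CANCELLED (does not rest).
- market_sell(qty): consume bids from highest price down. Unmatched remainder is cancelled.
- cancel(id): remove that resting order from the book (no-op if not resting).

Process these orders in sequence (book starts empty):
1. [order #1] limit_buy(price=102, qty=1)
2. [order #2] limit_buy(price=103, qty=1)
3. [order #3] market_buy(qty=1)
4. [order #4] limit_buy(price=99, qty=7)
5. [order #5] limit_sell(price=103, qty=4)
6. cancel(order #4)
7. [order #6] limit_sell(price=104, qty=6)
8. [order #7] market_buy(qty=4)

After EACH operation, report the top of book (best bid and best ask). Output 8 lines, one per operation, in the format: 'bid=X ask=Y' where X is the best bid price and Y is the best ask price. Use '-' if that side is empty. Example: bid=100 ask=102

After op 1 [order #1] limit_buy(price=102, qty=1): fills=none; bids=[#1:1@102] asks=[-]
After op 2 [order #2] limit_buy(price=103, qty=1): fills=none; bids=[#2:1@103 #1:1@102] asks=[-]
After op 3 [order #3] market_buy(qty=1): fills=none; bids=[#2:1@103 #1:1@102] asks=[-]
After op 4 [order #4] limit_buy(price=99, qty=7): fills=none; bids=[#2:1@103 #1:1@102 #4:7@99] asks=[-]
After op 5 [order #5] limit_sell(price=103, qty=4): fills=#2x#5:1@103; bids=[#1:1@102 #4:7@99] asks=[#5:3@103]
After op 6 cancel(order #4): fills=none; bids=[#1:1@102] asks=[#5:3@103]
After op 7 [order #6] limit_sell(price=104, qty=6): fills=none; bids=[#1:1@102] asks=[#5:3@103 #6:6@104]
After op 8 [order #7] market_buy(qty=4): fills=#7x#5:3@103 #7x#6:1@104; bids=[#1:1@102] asks=[#6:5@104]

Answer: bid=102 ask=-
bid=103 ask=-
bid=103 ask=-
bid=103 ask=-
bid=102 ask=103
bid=102 ask=103
bid=102 ask=103
bid=102 ask=104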